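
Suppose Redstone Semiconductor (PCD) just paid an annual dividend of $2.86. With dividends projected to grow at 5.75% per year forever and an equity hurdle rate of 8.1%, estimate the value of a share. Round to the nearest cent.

Gordon growth model: P₀ = D₁/(r − g). D₁ = 2.86 × (1 + 0.0575) = 3.0245.
P₀ = 3.0245 / (0.081 − 0.0575) = 3.0245 / 0.0235 = 128.7000

$128.70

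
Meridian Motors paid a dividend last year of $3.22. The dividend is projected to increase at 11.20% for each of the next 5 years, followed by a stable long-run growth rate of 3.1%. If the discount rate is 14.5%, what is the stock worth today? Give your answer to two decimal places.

$39.92

Two-stage DDM. Project D₁…D_5 at 0.112, terminal growth 0.031, discount at r = 0.145.
D_1 = 3.5806
D_2 = 3.9817
D_3 = 4.4276
D_4 = 4.9235
D_5 = 5.4749
Terminal value at t=5: TV = D_6/(r−g) = 5.6447/(0.145−0.031) = 49.5146
P₀ = 3.5806/(1+0.145)^1 + 3.9817/(1+0.145)^2 + 4.4276/(1+0.145)^3 + 4.9235/(1+0.145)^4 + 5.4749/(1+0.145)^5 + 49.5146/(1+0.145)^5 = 39.9200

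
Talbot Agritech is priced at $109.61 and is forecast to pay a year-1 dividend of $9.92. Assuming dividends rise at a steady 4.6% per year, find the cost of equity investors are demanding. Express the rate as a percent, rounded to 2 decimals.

Rearranging the constant-growth DDM: r = D₁/P₀ + g.
r = 9.9200 / 109.61 + 0.046 = 0.09050 + 0.046 = 0.13650

13.65%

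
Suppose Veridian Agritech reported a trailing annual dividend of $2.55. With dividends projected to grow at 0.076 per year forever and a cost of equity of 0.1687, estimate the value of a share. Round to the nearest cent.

$29.60

Gordon growth model: P₀ = D₁/(r − g). D₁ = 2.55 × (1 + 0.076) = 2.7438.
P₀ = 2.7438 / (0.1687 − 0.076) = 2.7438 / 0.0927 = 29.5987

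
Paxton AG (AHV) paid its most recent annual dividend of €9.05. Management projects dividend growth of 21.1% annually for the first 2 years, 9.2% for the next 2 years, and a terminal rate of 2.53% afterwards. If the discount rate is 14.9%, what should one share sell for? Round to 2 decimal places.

€113.49

Three-stage DDM. Project D₁…D_4; terminal Gordon value at t=4 with g = 0.0253; discount at r = 0.149.
D_1 = 10.9596
D_2 = 13.2720
D_3 = 14.4930
D_4 = 15.8264
TV_4 = 16.2268/(0.149−0.0253) = 131.1787
P₀ = Σ Dₜ/(1+r)ᵗ + TV_4/(1+r)^4 = 113.4893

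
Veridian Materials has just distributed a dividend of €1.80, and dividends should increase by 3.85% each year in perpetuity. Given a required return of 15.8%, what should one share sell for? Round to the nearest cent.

Gordon growth model: P₀ = D₁/(r − g). D₁ = 1.80 × (1 + 0.0385) = 1.8693.
P₀ = 1.8693 / (0.158 − 0.0385) = 1.8693 / 0.1195 = 15.6427

€15.64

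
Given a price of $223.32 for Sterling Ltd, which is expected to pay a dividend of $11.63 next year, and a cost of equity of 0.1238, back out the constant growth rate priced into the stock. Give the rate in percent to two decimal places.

7.17%

From P₀ = D₁/(r − g), the implied growth is g = r − D₁/P₀.
g = 0.1238 − 11.63/223.32 = 0.1238 − 0.05208 = 0.07172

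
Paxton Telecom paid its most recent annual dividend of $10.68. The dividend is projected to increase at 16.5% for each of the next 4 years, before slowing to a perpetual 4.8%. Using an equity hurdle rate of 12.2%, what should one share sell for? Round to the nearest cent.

$222.78

Two-stage DDM. Project D₁…D_4 at 0.165, terminal growth 0.048, discount at r = 0.122.
D_1 = 12.4422
D_2 = 14.4952
D_3 = 16.8869
D_4 = 19.6732
Terminal value at t=4: TV = D_5/(r−g) = 20.6175/(0.122−0.048) = 278.6150
P₀ = 12.4422/(1+0.122)^1 + 14.4952/(1+0.122)^2 + 16.8869/(1+0.122)^3 + 19.6732/(1+0.122)^4 + 278.6150/(1+0.122)^4 = 222.7787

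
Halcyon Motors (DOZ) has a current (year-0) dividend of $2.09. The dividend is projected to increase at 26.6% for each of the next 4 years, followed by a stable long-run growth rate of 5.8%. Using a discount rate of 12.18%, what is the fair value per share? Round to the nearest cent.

$67.63

Two-stage DDM. Project D₁…D_4 at 0.266, terminal growth 0.058, discount at r = 0.1218.
D_1 = 2.6459
D_2 = 3.3498
D_3 = 4.2408
D_4 = 5.3688
Terminal value at t=4: TV = D_5/(r−g) = 5.6802/(0.1218−0.058) = 89.0320
P₀ = 2.6459/(1+0.1218)^1 + 3.3498/(1+0.1218)^2 + 4.2408/(1+0.1218)^3 + 5.3688/(1+0.1218)^4 + 89.0320/(1+0.1218)^4 = 67.6338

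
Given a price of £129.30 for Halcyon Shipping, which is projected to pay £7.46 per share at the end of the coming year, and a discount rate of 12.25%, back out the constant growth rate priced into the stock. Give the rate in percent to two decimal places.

From P₀ = D₁/(r − g), the implied growth is g = r − D₁/P₀.
g = 0.1225 − 7.46/129.30 = 0.1225 − 0.05770 = 0.06480

6.48%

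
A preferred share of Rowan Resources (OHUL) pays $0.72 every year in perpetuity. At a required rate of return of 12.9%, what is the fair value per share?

Zero-growth DDM (perpetuity): P₀ = D/r = 0.72 / 0.129 = 5.5814

$5.58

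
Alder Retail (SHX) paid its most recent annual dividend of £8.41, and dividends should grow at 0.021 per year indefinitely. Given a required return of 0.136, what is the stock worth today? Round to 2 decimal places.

£74.67

Gordon growth model: P₀ = D₁/(r − g). D₁ = 8.41 × (1 + 0.021) = 8.5866.
P₀ = 8.5866 / (0.136 − 0.021) = 8.5866 / 0.115 = 74.6662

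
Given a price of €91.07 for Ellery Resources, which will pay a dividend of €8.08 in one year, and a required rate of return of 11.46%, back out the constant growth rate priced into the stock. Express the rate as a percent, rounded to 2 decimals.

From P₀ = D₁/(r − g), the implied growth is g = r − D₁/P₀.
g = 0.1146 − 8.08/91.07 = 0.1146 − 0.08872 = 0.02588

2.59%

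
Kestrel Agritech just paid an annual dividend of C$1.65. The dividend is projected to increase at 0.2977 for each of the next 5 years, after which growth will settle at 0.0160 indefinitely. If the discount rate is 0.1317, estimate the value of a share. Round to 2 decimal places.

C$41.40

Two-stage DDM. Project D₁…D_5 at 0.2977, terminal growth 0.016, discount at r = 0.1317.
D_1 = 2.1412
D_2 = 2.7786
D_3 = 3.6058
D_4 = 4.6793
D_5 = 6.0723
Terminal value at t=5: TV = D_6/(r−g) = 6.1695/(0.1317−0.016) = 53.3232
P₀ = 2.1412/(1+0.1317)^1 + 2.7786/(1+0.1317)^2 + 3.6058/(1+0.1317)^3 + 4.6793/(1+0.1317)^4 + 6.0723/(1+0.1317)^5 + 53.3232/(1+0.1317)^5 = 41.3981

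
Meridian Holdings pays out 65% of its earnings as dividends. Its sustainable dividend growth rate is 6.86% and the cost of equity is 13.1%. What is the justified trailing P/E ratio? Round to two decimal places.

Justified trailing P/E = b(1+g)/(r−g) = 0.65×(1+0.0686)/(0.131−0.0686) = 11.1313

11.13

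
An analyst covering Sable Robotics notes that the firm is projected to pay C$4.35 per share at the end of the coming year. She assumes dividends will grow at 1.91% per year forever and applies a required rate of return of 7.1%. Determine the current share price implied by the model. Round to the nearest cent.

Gordon growth model: P₀ = D₁/(r − g), with D₁ = 4.35 given directly.
P₀ = 4.3500 / (0.071 − 0.0191) = 4.3500 / 0.0519 = 83.8150

C$83.82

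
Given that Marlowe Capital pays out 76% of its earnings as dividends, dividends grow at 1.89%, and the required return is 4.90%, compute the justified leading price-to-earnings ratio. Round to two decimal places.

25.25

Justified leading P/E = b/(r−g) = 0.76/(0.049−0.0189) = 25.2492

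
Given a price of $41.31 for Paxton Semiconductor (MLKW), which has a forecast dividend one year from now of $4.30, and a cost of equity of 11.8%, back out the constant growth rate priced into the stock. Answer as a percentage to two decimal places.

From P₀ = D₁/(r − g), the implied growth is g = r − D₁/P₀.
g = 0.118 − 4.30/41.31 = 0.118 − 0.10409 = 0.01391

1.39%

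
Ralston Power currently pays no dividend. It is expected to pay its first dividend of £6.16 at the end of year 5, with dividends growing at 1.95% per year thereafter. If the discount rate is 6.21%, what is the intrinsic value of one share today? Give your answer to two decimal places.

Deferred-dividend DDM. At t=4 the remaining stream is a growing perpetuity with first payment D_5 = 6.16.
V_4 = D_5/(r−g) = 6.16/(0.0621−0.0195) = 144.6009
P₀ = V_4/(1+r)^4 = 144.6009/(1+0.0621)^4 = 113.6343

£113.63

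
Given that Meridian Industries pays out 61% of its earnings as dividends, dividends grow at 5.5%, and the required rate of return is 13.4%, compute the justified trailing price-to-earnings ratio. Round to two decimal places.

8.15

Justified trailing P/E = b(1+g)/(r−g) = 0.61×(1+0.055)/(0.134−0.055) = 8.1462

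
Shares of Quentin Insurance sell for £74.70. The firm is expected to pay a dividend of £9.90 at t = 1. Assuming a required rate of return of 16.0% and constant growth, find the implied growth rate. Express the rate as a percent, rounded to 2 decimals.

2.75%

From P₀ = D₁/(r − g), the implied growth is g = r − D₁/P₀.
g = 0.16 − 9.90/74.70 = 0.16 − 0.13253 = 0.02747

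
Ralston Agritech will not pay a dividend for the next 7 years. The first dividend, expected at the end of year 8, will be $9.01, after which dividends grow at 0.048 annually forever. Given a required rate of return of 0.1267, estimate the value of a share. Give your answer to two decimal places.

$49.67

Deferred-dividend DDM. At t=7 the remaining stream is a growing perpetuity with first payment D_8 = 9.01.
V_7 = D_8/(r−g) = 9.01/(0.1267−0.048) = 114.4854
P₀ = V_7/(1+r)^7 = 114.4854/(1+0.1267)^7 = 49.6698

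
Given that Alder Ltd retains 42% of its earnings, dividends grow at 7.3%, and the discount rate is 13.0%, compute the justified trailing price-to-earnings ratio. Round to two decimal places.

Payout ratio b = 1 − 0.42 = 0.58.
Justified trailing P/E = b(1+g)/(r−g) = 0.58×(1+0.073)/(0.13−0.073) = 10.9182

10.92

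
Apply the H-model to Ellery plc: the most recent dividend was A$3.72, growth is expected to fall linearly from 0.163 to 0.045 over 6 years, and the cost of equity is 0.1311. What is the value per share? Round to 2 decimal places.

A$60.44

H-model: P₀ = D₀[(1+g_L) + H(g_S−g_L)]/(r−g_L), with H = 6/2 = 3.
P₀ = 3.72 × [(1+0.045) + 3×(0.163−0.045)] / (0.1311−0.045)
   = 3.72 × 1.3990 / 0.0861 = 60.4446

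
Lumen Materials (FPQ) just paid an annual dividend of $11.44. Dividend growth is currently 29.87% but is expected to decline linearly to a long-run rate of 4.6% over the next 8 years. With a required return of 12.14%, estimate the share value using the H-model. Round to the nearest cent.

H-model: P₀ = D₀[(1+g_L) + H(g_S−g_L)]/(r−g_L), with H = 8/2 = 4.
P₀ = 11.44 × [(1+0.046) + 4×(0.2987−0.046)] / (0.1214−0.046)
   = 11.44 × 2.0568 / 0.0754 = 312.0662

$312.07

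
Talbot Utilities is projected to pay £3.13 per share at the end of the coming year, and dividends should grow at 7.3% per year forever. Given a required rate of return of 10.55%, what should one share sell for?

Gordon growth model: P₀ = D₁/(r − g), with D₁ = 3.13 given directly.
P₀ = 3.1300 / (0.1055 − 0.073) = 3.1300 / 0.0325 = 96.3077

£96.31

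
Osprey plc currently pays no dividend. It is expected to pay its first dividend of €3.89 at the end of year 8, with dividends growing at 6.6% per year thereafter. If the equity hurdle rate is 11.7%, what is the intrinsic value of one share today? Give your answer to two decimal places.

Deferred-dividend DDM. At t=7 the remaining stream is a growing perpetuity with first payment D_8 = 3.89.
V_7 = D_8/(r−g) = 3.89/(0.117−0.066) = 76.2745
P₀ = V_7/(1+r)^7 = 76.2745/(1+0.117)^7 = 35.1566

€35.16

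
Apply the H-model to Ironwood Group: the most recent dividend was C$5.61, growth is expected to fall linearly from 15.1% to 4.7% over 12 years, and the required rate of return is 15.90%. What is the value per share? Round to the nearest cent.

C$83.70

H-model: P₀ = D₀[(1+g_L) + H(g_S−g_L)]/(r−g_L), with H = 12/2 = 6.
P₀ = 5.61 × [(1+0.047) + 6×(0.151−0.047)] / (0.159−0.047)
   = 5.61 × 1.6710 / 0.112 = 83.6992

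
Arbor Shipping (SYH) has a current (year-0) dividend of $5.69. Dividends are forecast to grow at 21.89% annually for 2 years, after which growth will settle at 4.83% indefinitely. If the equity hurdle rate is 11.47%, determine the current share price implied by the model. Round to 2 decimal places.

Two-stage DDM. Project D₁…D_2 at 0.2189, terminal growth 0.0483, discount at r = 0.1147.
D_1 = 6.9355
D_2 = 8.4537
Terminal value at t=2: TV = D_3/(r−g) = 8.8620/(0.1147−0.0483) = 133.4646
P₀ = 6.9355/(1+0.1147)^1 + 8.4537/(1+0.1147)^2 + 133.4646/(1+0.1147)^2 = 120.4367

$120.44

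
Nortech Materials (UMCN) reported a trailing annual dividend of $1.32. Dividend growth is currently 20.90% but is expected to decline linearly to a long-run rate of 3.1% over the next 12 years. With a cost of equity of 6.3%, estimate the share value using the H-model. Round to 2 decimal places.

$86.58

H-model: P₀ = D₀[(1+g_L) + H(g_S−g_L)]/(r−g_L), with H = 12/2 = 6.
P₀ = 1.32 × [(1+0.031) + 6×(0.209−0.031)] / (0.063−0.031)
   = 1.32 × 2.0990 / 0.032 = 86.5838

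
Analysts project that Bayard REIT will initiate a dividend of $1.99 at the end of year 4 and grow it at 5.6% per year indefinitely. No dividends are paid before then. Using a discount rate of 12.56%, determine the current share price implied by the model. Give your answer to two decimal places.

Deferred-dividend DDM. At t=3 the remaining stream is a growing perpetuity with first payment D_4 = 1.99.
V_3 = D_4/(r−g) = 1.99/(0.1256−0.056) = 28.5920
P₀ = V_3/(1+r)^3 = 28.5920/(1+0.1256)^3 = 20.0489

$20.05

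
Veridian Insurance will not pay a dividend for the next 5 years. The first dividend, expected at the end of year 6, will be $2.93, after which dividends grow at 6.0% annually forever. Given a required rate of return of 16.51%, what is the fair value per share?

Deferred-dividend DDM. At t=5 the remaining stream is a growing perpetuity with first payment D_6 = 2.93.
V_5 = D_6/(r−g) = 2.93/(0.1651−0.06) = 27.8782
P₀ = V_5/(1+r)^5 = 27.8782/(1+0.1651)^5 = 12.9852

$12.99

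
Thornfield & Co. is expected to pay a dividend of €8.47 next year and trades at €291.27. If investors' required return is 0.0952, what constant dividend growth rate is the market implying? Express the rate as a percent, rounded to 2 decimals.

6.61%

From P₀ = D₁/(r − g), the implied growth is g = r − D₁/P₀.
g = 0.0952 − 8.47/291.27 = 0.0952 − 0.02908 = 0.06612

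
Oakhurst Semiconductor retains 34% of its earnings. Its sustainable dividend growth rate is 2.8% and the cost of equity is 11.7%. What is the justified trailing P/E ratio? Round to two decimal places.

7.62

Payout ratio b = 1 − 0.34 = 0.66.
Justified trailing P/E = b(1+g)/(r−g) = 0.66×(1+0.028)/(0.117−0.028) = 7.6234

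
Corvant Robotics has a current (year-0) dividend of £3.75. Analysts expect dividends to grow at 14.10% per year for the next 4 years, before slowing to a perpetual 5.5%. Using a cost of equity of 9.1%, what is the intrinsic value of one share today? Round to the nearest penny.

£148.27

Two-stage DDM. Project D₁…D_4 at 0.141, terminal growth 0.055, discount at r = 0.091.
D_1 = 4.2788
D_2 = 4.8821
D_3 = 5.5704
D_4 = 6.3559
Terminal value at t=4: TV = D_5/(r−g) = 6.7054/(0.091−0.055) = 186.2618
P₀ = 4.2788/(1+0.091)^1 + 4.8821/(1+0.091)^2 + 5.5704/(1+0.091)^3 + 6.3559/(1+0.091)^4 + 186.2618/(1+0.091)^4 = 148.2686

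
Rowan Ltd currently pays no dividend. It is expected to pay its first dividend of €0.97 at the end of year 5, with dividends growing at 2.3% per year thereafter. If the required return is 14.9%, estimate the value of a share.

Deferred-dividend DDM. At t=4 the remaining stream is a growing perpetuity with first payment D_5 = 0.97.
V_4 = D_5/(r−g) = 0.97/(0.149−0.023) = 7.6984
P₀ = V_4/(1+r)^4 = 7.6984/(1+0.149)^4 = 4.4169

€4.42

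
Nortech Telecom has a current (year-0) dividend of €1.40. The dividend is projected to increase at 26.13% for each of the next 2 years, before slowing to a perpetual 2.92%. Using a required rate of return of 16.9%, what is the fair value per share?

€15.14

Two-stage DDM. Project D₁…D_2 at 0.2613, terminal growth 0.0292, discount at r = 0.169.
D_1 = 1.7658
D_2 = 2.2272
Terminal value at t=2: TV = D_3/(r−g) = 2.2923/(0.169−0.0292) = 16.3967
P₀ = 1.7658/(1+0.169)^1 + 2.2272/(1+0.169)^2 + 16.3967/(1+0.169)^2 = 15.1389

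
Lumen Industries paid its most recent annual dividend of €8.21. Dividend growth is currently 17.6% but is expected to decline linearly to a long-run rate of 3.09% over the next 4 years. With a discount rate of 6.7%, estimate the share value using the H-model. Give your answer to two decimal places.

H-model: P₀ = D₀[(1+g_L) + H(g_S−g_L)]/(r−g_L), with H = 4/2 = 2.
P₀ = 8.21 × [(1+0.0309) + 2×(0.176−0.0309)] / (0.067−0.0309)
   = 8.21 × 1.3211 / 0.0361 = 300.4496

€300.45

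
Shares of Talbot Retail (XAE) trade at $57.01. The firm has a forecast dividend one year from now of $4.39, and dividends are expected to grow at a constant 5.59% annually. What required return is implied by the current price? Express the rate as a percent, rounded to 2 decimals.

13.29%

Rearranging the constant-growth DDM: r = D₁/P₀ + g.
r = 4.3900 / 57.01 + 0.0559 = 0.07700 + 0.0559 = 0.13290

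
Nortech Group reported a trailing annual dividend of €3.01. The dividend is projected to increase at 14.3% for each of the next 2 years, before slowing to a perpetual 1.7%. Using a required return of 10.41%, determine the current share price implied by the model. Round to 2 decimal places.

Two-stage DDM. Project D₁…D_2 at 0.143, terminal growth 0.017, discount at r = 0.1041.
D_1 = 3.4404
D_2 = 3.9324
Terminal value at t=2: TV = D_3/(r−g) = 3.9993/(0.1041−0.017) = 45.9158
P₀ = 3.4404/(1+0.1041)^1 + 3.9324/(1+0.1041)^2 + 45.9158/(1+0.1041)^2 = 44.0075

€44.01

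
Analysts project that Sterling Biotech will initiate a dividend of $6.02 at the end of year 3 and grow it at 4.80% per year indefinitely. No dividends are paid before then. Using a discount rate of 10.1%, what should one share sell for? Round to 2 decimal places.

Deferred-dividend DDM. At t=2 the remaining stream is a growing perpetuity with first payment D_3 = 6.02.
V_2 = D_3/(r−g) = 6.02/(0.101−0.048) = 113.5849
P₀ = V_2/(1+r)^2 = 113.5849/(1+0.101)^2 = 93.7014

$93.70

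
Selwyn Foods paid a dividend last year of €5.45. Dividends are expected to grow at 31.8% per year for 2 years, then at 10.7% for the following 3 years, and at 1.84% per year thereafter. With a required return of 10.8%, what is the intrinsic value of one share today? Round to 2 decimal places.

Three-stage DDM. Project D₁…D_5; terminal Gordon value at t=5 with g = 0.0184; discount at r = 0.108.
D_1 = 7.1831
D_2 = 9.4673
D_3 = 10.4803
D_4 = 11.6017
D_5 = 12.8431
TV_5 = 13.0794/(0.108−0.0184) = 145.9757
P₀ = Σ Dₜ/(1+r)ᵗ + TV_5/(1+r)^5 = 124.7020

€124.70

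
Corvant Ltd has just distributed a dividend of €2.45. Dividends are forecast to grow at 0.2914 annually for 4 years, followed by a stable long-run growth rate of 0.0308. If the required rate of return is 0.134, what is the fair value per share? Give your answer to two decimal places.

Two-stage DDM. Project D₁…D_4 at 0.2914, terminal growth 0.0308, discount at r = 0.134.
D_1 = 3.1639
D_2 = 4.0859
D_3 = 5.2765
D_4 = 6.8141
Terminal value at t=4: TV = D_5/(r−g) = 7.0240/(0.134−0.0308) = 68.0619
P₀ = 3.1639/(1+0.134)^1 + 4.0859/(1+0.134)^2 + 5.2765/(1+0.134)^3 + 6.8141/(1+0.134)^4 + 68.0619/(1+0.134)^4 = 54.8641

€54.86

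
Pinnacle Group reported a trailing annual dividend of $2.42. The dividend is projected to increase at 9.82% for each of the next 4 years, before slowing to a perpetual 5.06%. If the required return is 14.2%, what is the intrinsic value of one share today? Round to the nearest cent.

Two-stage DDM. Project D₁…D_4 at 0.0982, terminal growth 0.0506, discount at r = 0.142.
D_1 = 2.6576
D_2 = 2.9186
D_3 = 3.2052
D_4 = 3.5200
Terminal value at t=4: TV = D_5/(r−g) = 3.6981/(0.142−0.0506) = 40.4606
P₀ = 2.6576/(1+0.142)^1 + 2.9186/(1+0.142)^2 + 3.2052/(1+0.142)^3 + 3.5200/(1+0.142)^4 + 40.4606/(1+0.142)^4 = 32.5753

$32.58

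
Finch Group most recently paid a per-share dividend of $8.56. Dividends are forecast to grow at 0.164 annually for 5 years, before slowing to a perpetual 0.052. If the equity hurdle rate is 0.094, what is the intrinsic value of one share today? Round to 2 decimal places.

Two-stage DDM. Project D₁…D_5 at 0.164, terminal growth 0.052, discount at r = 0.094.
D_1 = 9.9638
D_2 = 11.5979
D_3 = 13.5000
D_4 = 15.7140
D_5 = 18.2911
Terminal value at t=5: TV = D_6/(r−g) = 19.2422/(0.094−0.052) = 458.1473
P₀ = 9.9638/(1+0.094)^1 + 11.5979/(1+0.094)^2 + 13.5000/(1+0.094)^3 + 15.7140/(1+0.094)^4 + 18.2911/(1+0.094)^5 + 458.1473/(1+0.094)^5 = 344.1115

$344.11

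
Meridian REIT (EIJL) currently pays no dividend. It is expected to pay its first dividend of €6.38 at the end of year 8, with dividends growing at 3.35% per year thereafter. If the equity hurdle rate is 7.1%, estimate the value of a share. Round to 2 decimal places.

Deferred-dividend DDM. At t=7 the remaining stream is a growing perpetuity with first payment D_8 = 6.38.
V_7 = D_8/(r−g) = 6.38/(0.071−0.0335) = 170.1333
P₀ = V_7/(1+r)^7 = 170.1333/(1+0.071)^7 = 105.2599

€105.26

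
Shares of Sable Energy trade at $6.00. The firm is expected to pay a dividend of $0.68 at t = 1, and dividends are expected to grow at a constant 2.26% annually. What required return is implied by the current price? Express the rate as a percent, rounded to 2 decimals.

13.59%

Rearranging the constant-growth DDM: r = D₁/P₀ + g.
r = 0.6800 / 6.00 + 0.0226 = 0.11333 + 0.0226 = 0.13593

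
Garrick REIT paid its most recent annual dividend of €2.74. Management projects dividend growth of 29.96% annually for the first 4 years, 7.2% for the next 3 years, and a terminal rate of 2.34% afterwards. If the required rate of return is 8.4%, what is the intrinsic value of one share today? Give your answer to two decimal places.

€126.67

Three-stage DDM. Project D₁…D_7; terminal Gordon value at t=7 with g = 0.0234; discount at r = 0.084.
D_1 = 3.5609
D_2 = 4.6278
D_3 = 6.0142
D_4 = 7.8161
D_5 = 8.3788
D_6 = 8.9821
D_7 = 9.6288
TV_7 = 9.8541/(0.084−0.0234) = 162.6097
P₀ = Σ Dₜ/(1+r)ᵗ + TV_7/(1+r)^7 = 126.6720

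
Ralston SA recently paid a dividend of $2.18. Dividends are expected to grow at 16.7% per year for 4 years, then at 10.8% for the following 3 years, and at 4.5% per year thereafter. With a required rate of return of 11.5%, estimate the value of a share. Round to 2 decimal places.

$55.86

Three-stage DDM. Project D₁…D_7; terminal Gordon value at t=7 with g = 0.045; discount at r = 0.115.
D_1 = 2.5441
D_2 = 2.9689
D_3 = 3.4647
D_4 = 4.0433
D_5 = 4.4800
D_6 = 4.9639
D_7 = 5.5000
TV_7 = 5.7475/(0.115−0.045) = 82.1065
P₀ = Σ Dₜ/(1+r)ᵗ + TV_7/(1+r)^7 = 55.8576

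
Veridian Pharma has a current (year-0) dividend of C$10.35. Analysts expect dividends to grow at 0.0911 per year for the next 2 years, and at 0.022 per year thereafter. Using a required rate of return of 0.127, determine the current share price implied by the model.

Two-stage DDM. Project D₁…D_2 at 0.0911, terminal growth 0.022, discount at r = 0.127.
D_1 = 11.2929
D_2 = 12.3217
Terminal value at t=2: TV = D_3/(r−g) = 12.5927/(0.127−0.022) = 119.9309
P₀ = 11.2929/(1+0.127)^1 + 12.3217/(1+0.127)^2 + 119.9309/(1+0.127)^2 = 114.1456

C$114.15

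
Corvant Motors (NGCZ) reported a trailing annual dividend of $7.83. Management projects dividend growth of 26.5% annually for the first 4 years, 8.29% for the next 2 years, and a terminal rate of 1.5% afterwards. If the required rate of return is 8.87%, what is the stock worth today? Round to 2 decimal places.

$269.01

Three-stage DDM. Project D₁…D_6; terminal Gordon value at t=6 with g = 0.015; discount at r = 0.0887.
D_1 = 9.9050
D_2 = 12.5298
D_3 = 15.8501
D_4 = 20.0504
D_5 = 21.7126
D_6 = 23.5126
TV_6 = 23.8653/(0.0887−0.015) = 323.8166
P₀ = Σ Dₜ/(1+r)ᵗ + TV_6/(1+r)^6 = 269.0100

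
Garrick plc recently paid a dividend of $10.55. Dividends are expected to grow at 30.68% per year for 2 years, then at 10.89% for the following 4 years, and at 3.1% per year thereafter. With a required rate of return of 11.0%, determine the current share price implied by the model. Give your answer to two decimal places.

Three-stage DDM. Project D₁…D_6; terminal Gordon value at t=6 with g = 0.031; discount at r = 0.11.
D_1 = 13.7867
D_2 = 18.0165
D_3 = 19.9785
D_4 = 22.1542
D_5 = 24.5668
D_6 = 27.2421
TV_6 = 28.0866/(0.11−0.031) = 355.5264
P₀ = Σ Dₜ/(1+r)ᵗ + TV_6/(1+r)^6 = 275.4677

$275.47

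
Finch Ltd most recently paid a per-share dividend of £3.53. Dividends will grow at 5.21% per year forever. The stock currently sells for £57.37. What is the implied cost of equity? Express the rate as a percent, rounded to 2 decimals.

Rearranging the constant-growth DDM: r = D₁/P₀ + g.
D₁ = 3.53 × (1 + 0.0521) = 3.7139.
r = 3.7139 / 57.37 + 0.0521 = 0.06474 + 0.0521 = 0.11684

11.68%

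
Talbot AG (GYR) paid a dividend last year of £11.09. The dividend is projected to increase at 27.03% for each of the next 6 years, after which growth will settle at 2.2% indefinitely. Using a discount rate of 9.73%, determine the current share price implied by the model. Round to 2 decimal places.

Two-stage DDM. Project D₁…D_6 at 0.2703, terminal growth 0.022, discount at r = 0.0973.
D_1 = 14.0876
D_2 = 17.8955
D_3 = 22.7327
D_4 = 28.8773
D_5 = 36.6828
D_6 = 46.5982
Terminal value at t=6: TV = D_7/(r−g) = 47.6234/(0.0973−0.022) = 632.4486
P₀ = 14.0876/(1+0.0973)^1 + 17.8955/(1+0.0973)^2 + 22.7327/(1+0.0973)^3 + 28.8773/(1+0.0973)^4 + 36.6828/(1+0.0973)^5 + 46.5982/(1+0.0973)^6 + 632.4486/(1+0.0973)^6 = 476.8821

£476.88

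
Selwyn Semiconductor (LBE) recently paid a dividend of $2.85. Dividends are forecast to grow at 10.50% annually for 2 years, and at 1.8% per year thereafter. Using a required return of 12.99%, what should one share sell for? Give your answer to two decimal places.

Two-stage DDM. Project D₁…D_2 at 0.105, terminal growth 0.018, discount at r = 0.1299.
D_1 = 3.1492
D_2 = 3.4799
Terminal value at t=2: TV = D_3/(r−g) = 3.5426/(0.1299−0.018) = 31.6583
P₀ = 3.1492/(1+0.1299)^1 + 3.4799/(1+0.1299)^2 + 31.6583/(1+0.1299)^2 = 30.3104

$30.31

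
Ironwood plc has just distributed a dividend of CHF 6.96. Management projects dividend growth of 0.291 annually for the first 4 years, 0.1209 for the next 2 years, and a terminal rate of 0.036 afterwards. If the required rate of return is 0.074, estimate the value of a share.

Three-stage DDM. Project D₁…D_6; terminal Gordon value at t=6 with g = 0.036; discount at r = 0.074.
D_1 = 8.9854
D_2 = 11.6001
D_3 = 14.9757
D_4 = 19.3337
D_5 = 21.6711
D_6 = 24.2911
TV_6 = 25.1656/(0.074−0.036) = 662.2533
P₀ = Σ Dₜ/(1+r)ᵗ + TV_6/(1+r)^6 = 507.5535

CHF 507.55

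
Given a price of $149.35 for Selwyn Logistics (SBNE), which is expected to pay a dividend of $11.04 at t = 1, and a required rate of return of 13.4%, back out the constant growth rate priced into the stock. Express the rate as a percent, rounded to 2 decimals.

From P₀ = D₁/(r − g), the implied growth is g = r − D₁/P₀.
g = 0.134 − 11.04/149.35 = 0.134 − 0.07392 = 0.06008

6.01%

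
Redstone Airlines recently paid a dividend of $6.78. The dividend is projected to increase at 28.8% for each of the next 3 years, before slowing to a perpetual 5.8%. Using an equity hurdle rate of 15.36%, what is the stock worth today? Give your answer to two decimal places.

Two-stage DDM. Project D₁…D_3 at 0.288, terminal growth 0.058, discount at r = 0.1536.
D_1 = 8.7326
D_2 = 11.2476
D_3 = 14.4870
Terminal value at t=3: TV = D_4/(r−g) = 15.3272/(0.1536−0.058) = 160.3264
P₀ = 8.7326/(1+0.1536)^1 + 11.2476/(1+0.1536)^2 + 14.4870/(1+0.1536)^3 + 160.3264/(1+0.1536)^3 = 129.8916

$129.89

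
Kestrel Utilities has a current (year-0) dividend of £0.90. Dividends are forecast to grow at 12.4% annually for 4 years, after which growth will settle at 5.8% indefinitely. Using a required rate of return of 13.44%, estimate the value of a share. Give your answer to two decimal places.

£15.53

Two-stage DDM. Project D₁…D_4 at 0.124, terminal growth 0.058, discount at r = 0.1344.
D_1 = 1.0116
D_2 = 1.1370
D_3 = 1.2780
D_4 = 1.4365
Terminal value at t=4: TV = D_5/(r−g) = 1.5198/(0.1344−0.058) = 19.8930
P₀ = 1.0116/(1+0.1344)^1 + 1.1370/(1+0.1344)^2 + 1.2780/(1+0.1344)^3 + 1.4365/(1+0.1344)^4 + 19.8930/(1+0.1344)^4 = 15.5308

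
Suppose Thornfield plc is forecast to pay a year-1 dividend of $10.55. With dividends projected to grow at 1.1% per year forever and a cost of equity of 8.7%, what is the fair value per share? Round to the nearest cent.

Gordon growth model: P₀ = D₁/(r − g), with D₁ = 10.55 given directly.
P₀ = 10.5500 / (0.087 − 0.011) = 10.5500 / 0.076 = 138.8158

$138.82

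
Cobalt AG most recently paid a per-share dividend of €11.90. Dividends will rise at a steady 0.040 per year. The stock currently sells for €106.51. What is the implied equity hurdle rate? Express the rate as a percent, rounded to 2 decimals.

Rearranging the constant-growth DDM: r = D₁/P₀ + g.
D₁ = 11.90 × (1 + 0.04) = 12.3760.
r = 12.3760 / 106.51 + 0.04 = 0.11620 + 0.04 = 0.15620

15.62%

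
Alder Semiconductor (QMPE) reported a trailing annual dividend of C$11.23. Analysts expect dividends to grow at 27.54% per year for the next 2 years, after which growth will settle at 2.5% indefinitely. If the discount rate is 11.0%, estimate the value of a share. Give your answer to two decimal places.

C$206.51

Two-stage DDM. Project D₁…D_2 at 0.2754, terminal growth 0.025, discount at r = 0.11.
D_1 = 14.3227
D_2 = 18.2672
Terminal value at t=2: TV = D_3/(r−g) = 18.7239/(0.11−0.025) = 220.2812
P₀ = 14.3227/(1+0.11)^1 + 18.2672/(1+0.11)^2 + 220.2812/(1+0.11)^2 = 206.5147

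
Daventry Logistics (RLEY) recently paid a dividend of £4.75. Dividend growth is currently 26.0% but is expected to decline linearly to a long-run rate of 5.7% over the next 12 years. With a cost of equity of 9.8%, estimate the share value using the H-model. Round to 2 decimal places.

H-model: P₀ = D₀[(1+g_L) + H(g_S−g_L)]/(r−g_L), with H = 12/2 = 6.
P₀ = 4.75 × [(1+0.057) + 6×(0.26−0.057)] / (0.098−0.057)
   = 4.75 × 2.2750 / 0.041 = 263.5671

£263.57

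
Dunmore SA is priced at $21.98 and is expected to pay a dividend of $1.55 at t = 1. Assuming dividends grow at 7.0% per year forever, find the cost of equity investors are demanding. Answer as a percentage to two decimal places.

Rearranging the constant-growth DDM: r = D₁/P₀ + g.
r = 1.5500 / 21.98 + 0.07 = 0.07052 + 0.07 = 0.14052

14.05%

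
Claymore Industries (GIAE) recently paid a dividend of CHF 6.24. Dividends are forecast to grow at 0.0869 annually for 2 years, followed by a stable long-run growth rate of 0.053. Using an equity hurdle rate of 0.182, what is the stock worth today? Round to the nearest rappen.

Two-stage DDM. Project D₁…D_2 at 0.0869, terminal growth 0.053, discount at r = 0.182.
D_1 = 6.7823
D_2 = 7.3716
Terminal value at t=2: TV = D_3/(r−g) = 7.7623/(0.182−0.053) = 60.1731
P₀ = 6.7823/(1+0.182)^1 + 7.3716/(1+0.182)^2 + 60.1731/(1+0.182)^2 = 54.0835

CHF 54.08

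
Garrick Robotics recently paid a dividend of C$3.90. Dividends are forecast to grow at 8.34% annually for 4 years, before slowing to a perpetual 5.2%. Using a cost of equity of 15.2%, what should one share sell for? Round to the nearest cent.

Two-stage DDM. Project D₁…D_4 at 0.0834, terminal growth 0.052, discount at r = 0.152.
D_1 = 4.2253
D_2 = 4.5776
D_3 = 4.9594
D_4 = 5.3730
Terminal value at t=4: TV = D_5/(r−g) = 5.6524/(0.152−0.052) = 56.5244
P₀ = 4.2253/(1+0.152)^1 + 4.5776/(1+0.152)^2 + 4.9594/(1+0.152)^3 + 5.3730/(1+0.152)^4 + 56.5244/(1+0.152)^4 = 45.5060

C$45.51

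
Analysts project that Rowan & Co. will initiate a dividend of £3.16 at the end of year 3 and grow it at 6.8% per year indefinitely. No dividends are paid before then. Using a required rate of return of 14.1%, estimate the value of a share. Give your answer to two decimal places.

Deferred-dividend DDM. At t=2 the remaining stream is a growing perpetuity with first payment D_3 = 3.16.
V_2 = D_3/(r−g) = 3.16/(0.141−0.068) = 43.2877
P₀ = V_2/(1+r)^2 = 43.2877/(1+0.141)^2 = 33.2501

£33.25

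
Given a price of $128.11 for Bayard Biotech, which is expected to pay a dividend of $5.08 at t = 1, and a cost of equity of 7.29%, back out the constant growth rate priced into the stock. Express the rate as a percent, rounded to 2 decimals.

From P₀ = D₁/(r − g), the implied growth is g = r − D₁/P₀.
g = 0.0729 − 5.08/128.11 = 0.0729 − 0.03965 = 0.03325

3.32%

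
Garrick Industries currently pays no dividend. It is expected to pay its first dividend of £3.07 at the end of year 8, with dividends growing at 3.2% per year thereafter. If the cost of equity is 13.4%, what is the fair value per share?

£12.48

Deferred-dividend DDM. At t=7 the remaining stream is a growing perpetuity with first payment D_8 = 3.07.
V_7 = D_8/(r−g) = 3.07/(0.134−0.032) = 30.0980
P₀ = V_7/(1+r)^7 = 30.0980/(1+0.134)^7 = 12.4809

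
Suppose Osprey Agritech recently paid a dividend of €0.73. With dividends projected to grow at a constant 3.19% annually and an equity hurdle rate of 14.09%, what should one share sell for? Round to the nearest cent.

Gordon growth model: P₀ = D₁/(r − g). D₁ = 0.73 × (1 + 0.0319) = 0.7533.
P₀ = 0.7533 / (0.1409 − 0.0319) = 0.7533 / 0.109 = 6.9109

€6.91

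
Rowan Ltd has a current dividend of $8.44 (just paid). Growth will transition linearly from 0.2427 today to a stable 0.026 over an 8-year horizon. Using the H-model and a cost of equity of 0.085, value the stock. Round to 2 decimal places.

H-model: P₀ = D₀[(1+g_L) + H(g_S−g_L)]/(r−g_L), with H = 8/2 = 4.
P₀ = 8.44 × [(1+0.026) + 4×(0.2427−0.026)] / (0.085−0.026)
   = 8.44 × 1.8928 / 0.059 = 270.7666

$270.77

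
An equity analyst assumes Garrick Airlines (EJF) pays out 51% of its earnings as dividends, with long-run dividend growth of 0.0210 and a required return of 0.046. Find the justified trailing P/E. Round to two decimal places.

Justified trailing P/E = b(1+g)/(r−g) = 0.51×(1+0.021)/(0.046−0.021) = 20.8284

20.83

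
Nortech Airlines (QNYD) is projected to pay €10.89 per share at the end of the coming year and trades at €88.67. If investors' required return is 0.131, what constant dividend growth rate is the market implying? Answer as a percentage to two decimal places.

0.82%

From P₀ = D₁/(r − g), the implied growth is g = r − D₁/P₀.
g = 0.131 − 10.89/88.67 = 0.131 − 0.12281 = 0.00819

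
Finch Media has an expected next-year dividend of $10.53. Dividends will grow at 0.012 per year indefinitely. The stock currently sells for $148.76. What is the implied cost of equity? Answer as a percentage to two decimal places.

8.28%

Rearranging the constant-growth DDM: r = D₁/P₀ + g.
r = 10.5300 / 148.76 + 0.012 = 0.07079 + 0.012 = 0.08279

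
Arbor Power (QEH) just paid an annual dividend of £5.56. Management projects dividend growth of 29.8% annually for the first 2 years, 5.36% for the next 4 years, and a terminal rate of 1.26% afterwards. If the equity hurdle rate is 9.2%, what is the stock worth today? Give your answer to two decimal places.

£130.04

Three-stage DDM. Project D₁…D_6; terminal Gordon value at t=6 with g = 0.0126; discount at r = 0.092.
D_1 = 7.2169
D_2 = 9.3675
D_3 = 9.8696
D_4 = 10.3986
D_5 = 10.9560
D_6 = 11.5432
TV_6 = 11.6887/(0.092−0.0126) = 147.2125
P₀ = Σ Dₜ/(1+r)ᵗ + TV_6/(1+r)^6 = 130.0377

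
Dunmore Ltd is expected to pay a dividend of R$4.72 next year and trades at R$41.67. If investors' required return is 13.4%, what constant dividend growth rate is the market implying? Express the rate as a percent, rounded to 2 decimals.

From P₀ = D₁/(r − g), the implied growth is g = r − D₁/P₀.
g = 0.134 − 4.72/41.67 = 0.134 − 0.11327 = 0.02073

2.07%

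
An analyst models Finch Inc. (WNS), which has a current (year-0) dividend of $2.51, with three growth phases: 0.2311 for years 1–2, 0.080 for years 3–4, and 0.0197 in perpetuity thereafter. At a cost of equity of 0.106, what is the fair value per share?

Three-stage DDM. Project D₁…D_4; terminal Gordon value at t=4 with g = 0.0197; discount at r = 0.106.
D_1 = 3.0901
D_2 = 3.8042
D_3 = 4.1085
D_4 = 4.4372
TV_4 = 4.5246/(0.106−0.0197) = 52.4288
P₀ = Σ Dₜ/(1+r)ᵗ + TV_4/(1+r)^4 = 46.9449

$46.94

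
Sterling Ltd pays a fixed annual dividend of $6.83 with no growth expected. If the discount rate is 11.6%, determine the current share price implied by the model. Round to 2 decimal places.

Zero-growth DDM (perpetuity): P₀ = D/r = 6.83 / 0.116 = 58.8793

$58.88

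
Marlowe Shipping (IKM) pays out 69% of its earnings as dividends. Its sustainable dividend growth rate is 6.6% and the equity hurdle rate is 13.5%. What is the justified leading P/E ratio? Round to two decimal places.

Justified leading P/E = b/(r−g) = 0.69/(0.135−0.066) = 10.0000

10.00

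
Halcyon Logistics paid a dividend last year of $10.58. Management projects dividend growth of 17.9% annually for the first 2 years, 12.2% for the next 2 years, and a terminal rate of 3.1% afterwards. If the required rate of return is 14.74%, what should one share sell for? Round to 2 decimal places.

$138.26

Three-stage DDM. Project D₁…D_4; terminal Gordon value at t=4 with g = 0.031; discount at r = 0.1474.
D_1 = 12.4738
D_2 = 14.7066
D_3 = 16.5008
D_4 = 18.5139
TV_4 = 19.0879/(0.1474−0.031) = 163.9852
P₀ = Σ Dₜ/(1+r)ᵗ + TV_4/(1+r)^4 = 138.2591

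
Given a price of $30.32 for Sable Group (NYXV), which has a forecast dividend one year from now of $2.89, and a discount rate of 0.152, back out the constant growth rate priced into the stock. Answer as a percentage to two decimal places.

From P₀ = D₁/(r − g), the implied growth is g = r − D₁/P₀.
g = 0.152 − 2.89/30.32 = 0.152 − 0.09532 = 0.05668

5.67%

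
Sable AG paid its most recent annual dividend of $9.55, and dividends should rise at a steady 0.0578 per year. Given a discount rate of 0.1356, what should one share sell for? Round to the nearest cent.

Gordon growth model: P₀ = D₁/(r − g). D₁ = 9.55 × (1 + 0.0578) = 10.1020.
P₀ = 10.1020 / (0.1356 − 0.0578) = 10.1020 / 0.0778 = 129.8456

$129.85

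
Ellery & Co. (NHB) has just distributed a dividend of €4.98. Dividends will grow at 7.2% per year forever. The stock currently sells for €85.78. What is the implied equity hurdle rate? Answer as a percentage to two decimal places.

13.42%

Rearranging the constant-growth DDM: r = D₁/P₀ + g.
D₁ = 4.98 × (1 + 0.072) = 5.3386.
r = 5.3386 / 85.78 + 0.072 = 0.06224 + 0.072 = 0.13424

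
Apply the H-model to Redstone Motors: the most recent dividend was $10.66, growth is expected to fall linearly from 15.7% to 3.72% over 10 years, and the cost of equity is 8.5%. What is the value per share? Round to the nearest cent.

$364.89

H-model: P₀ = D₀[(1+g_L) + H(g_S−g_L)]/(r−g_L), with H = 10/2 = 5.
P₀ = 10.66 × [(1+0.0372) + 5×(0.157−0.0372)] / (0.085−0.0372)
   = 10.66 × 1.6362 / 0.0478 = 364.8931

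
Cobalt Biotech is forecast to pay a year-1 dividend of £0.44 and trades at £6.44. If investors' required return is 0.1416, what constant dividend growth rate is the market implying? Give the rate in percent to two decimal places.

From P₀ = D₁/(r − g), the implied growth is g = r − D₁/P₀.
g = 0.1416 − 0.44/6.44 = 0.1416 − 0.06832 = 0.07328

7.33%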